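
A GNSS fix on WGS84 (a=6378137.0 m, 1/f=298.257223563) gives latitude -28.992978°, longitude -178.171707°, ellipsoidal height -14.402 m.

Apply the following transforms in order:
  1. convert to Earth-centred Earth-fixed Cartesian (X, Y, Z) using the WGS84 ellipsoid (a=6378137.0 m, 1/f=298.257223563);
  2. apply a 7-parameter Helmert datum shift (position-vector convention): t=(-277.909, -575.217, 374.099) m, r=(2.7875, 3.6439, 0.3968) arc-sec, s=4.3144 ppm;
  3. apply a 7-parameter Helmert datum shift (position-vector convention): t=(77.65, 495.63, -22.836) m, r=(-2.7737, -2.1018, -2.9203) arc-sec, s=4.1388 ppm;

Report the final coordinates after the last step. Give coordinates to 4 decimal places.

start: φ=-28.992978°, λ=-178.171707°, h=-14.402 m
→ ECEF (a=6378137.000, f=1/298.257223563): X=-5580360.6300, Y=-178128.2779, Z=-3073213.4905
→ Helmert 7p (PV): X=-5580716.5642, Y=-178673.4665, Z=-3072756.4740
→ Helmert 7p (PV): X=-5580633.2304, Y=-178140.8841, Z=-3072846.4916

X=-5580633.2304 m, Y=-178140.8841 m, Z=-3072846.4916 m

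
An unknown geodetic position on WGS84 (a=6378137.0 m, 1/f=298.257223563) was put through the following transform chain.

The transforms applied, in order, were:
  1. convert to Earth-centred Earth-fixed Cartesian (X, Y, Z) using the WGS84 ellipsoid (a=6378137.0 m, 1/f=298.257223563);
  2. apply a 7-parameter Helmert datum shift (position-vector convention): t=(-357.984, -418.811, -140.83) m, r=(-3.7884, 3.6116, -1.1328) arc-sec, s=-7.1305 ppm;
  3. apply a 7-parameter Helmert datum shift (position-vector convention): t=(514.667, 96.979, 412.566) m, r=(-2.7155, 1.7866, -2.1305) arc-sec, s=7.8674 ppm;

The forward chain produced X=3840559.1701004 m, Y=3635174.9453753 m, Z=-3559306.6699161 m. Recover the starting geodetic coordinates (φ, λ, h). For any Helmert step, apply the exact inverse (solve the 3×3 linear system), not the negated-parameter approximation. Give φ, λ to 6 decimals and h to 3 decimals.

φ=-34.121025°, λ=43.431078°, h=3195.674 m

start: X=3840559.1701, Y=3635174.9454, Z=-3559306.6699 m
→ Helmert⁻¹: X=3840007.5772, Y=3635135.8939, Z=-3559610.1125
→ Helmert⁻¹: X=3840435.3009, Y=3635667.0936, Z=-3559360.6441
→ geod (Bowring, a=6378137.000): φ=-34.12102500°, λ=43.43107800°, h=3195.6740 m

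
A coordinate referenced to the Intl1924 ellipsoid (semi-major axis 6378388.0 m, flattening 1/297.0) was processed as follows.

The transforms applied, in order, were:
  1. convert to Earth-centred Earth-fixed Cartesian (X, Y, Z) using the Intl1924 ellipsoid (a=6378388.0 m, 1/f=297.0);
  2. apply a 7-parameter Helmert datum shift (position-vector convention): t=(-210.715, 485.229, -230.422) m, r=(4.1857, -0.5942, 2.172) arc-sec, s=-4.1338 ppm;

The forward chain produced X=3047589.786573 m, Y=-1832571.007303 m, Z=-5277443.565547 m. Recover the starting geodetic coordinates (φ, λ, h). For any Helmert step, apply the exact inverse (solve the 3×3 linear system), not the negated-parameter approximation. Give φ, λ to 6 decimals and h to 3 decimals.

φ=-56.200488°, λ=-31.026414°, h=246.279 m

start: X=3047589.7866, Y=-1832571.0073, Z=-5277443.5655 m
→ Helmert⁻¹: X=3047778.5943, Y=-1833202.9969, Z=-5277206.5376
→ geod (Bowring, a=6378388.000): φ=-56.20048800°, λ=-31.02641400°, h=246.2790 m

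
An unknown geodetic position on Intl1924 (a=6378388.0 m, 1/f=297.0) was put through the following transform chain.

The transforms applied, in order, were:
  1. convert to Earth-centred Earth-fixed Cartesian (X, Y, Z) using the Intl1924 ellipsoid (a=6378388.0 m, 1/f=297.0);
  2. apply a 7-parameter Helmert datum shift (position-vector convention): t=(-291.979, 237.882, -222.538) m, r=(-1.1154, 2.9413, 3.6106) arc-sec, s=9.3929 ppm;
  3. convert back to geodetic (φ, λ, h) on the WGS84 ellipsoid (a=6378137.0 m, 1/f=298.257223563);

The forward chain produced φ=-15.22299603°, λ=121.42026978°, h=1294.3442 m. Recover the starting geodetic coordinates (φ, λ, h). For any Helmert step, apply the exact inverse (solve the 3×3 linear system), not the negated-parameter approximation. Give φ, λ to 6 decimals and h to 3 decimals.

φ=-15.222479°, λ=121.417870°, h=588.570 m

start: φ=-15.222996°, λ=121.420270°, h=1294.344 m
→ ECEF (a=6378137.000, f=1/298.257223563): X=-3209718.1280, Y=5254181.7063, Z=-1664261.2172
→ Helmert⁻¹: X=-3209280.3057, Y=5253959.6509, Z=-1664040.4016
→ geod (Bowring, a=6378388.000): φ=-15.22247900°, λ=121.41787000°, h=588.5700 m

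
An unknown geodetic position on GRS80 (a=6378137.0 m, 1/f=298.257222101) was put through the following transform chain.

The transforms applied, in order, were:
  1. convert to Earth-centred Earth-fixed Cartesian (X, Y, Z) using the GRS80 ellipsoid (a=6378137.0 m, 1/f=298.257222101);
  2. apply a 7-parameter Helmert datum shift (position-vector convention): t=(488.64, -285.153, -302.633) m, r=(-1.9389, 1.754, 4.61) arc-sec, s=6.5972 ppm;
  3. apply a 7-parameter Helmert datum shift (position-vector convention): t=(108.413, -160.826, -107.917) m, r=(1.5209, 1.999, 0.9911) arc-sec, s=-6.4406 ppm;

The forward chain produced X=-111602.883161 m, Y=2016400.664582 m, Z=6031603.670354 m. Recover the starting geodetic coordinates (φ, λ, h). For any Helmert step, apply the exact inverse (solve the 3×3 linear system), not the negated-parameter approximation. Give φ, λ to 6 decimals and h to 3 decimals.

start: X=-111602.8832, Y=2016400.6646, Z=6031603.6704 m
→ Helmert⁻¹: X=-111760.7819, Y=2016619.4907, Z=6031734.4827
→ Helmert⁻¹: X=-112254.8993, Y=2016837.1455, Z=6032015.3252
→ geod (Bowring, a=6378137.000): φ=71.60122400°, λ=93.18573200°, h=2346.4820 m

φ=71.601224°, λ=93.185732°, h=2346.482 m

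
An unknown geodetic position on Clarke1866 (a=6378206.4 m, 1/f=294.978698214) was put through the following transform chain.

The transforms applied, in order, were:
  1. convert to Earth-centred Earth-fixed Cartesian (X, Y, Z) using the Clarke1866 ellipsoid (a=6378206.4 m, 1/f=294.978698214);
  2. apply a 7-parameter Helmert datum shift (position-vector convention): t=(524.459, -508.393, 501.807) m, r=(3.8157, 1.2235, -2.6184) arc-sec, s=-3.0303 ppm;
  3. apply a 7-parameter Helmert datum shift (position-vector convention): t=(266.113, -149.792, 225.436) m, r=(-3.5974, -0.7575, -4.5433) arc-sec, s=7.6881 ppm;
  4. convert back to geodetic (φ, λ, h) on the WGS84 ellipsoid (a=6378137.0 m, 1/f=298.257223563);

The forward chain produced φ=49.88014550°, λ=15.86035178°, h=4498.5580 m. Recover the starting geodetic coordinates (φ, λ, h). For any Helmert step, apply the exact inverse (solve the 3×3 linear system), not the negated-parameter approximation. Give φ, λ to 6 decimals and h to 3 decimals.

start: φ=49.880146°, λ=15.860352°, h=4498.558 m
→ ECEF (a=6378137.000, f=1/298.257223563): X=3964083.7293, Y=1126233.8380, Z=4857649.2939
→ Helmert⁻¹: X=3963780.1707, Y=1126377.5624, Z=4857391.6018
→ Helmert⁻¹: X=3963224.6049, Y=1127029.5289, Z=4856907.1723
→ geod (Bowring, a=6378206.400): φ=49.88214000°, λ=15.87426000°, h=3608.2620 m

φ=49.882140°, λ=15.874260°, h=3608.262 m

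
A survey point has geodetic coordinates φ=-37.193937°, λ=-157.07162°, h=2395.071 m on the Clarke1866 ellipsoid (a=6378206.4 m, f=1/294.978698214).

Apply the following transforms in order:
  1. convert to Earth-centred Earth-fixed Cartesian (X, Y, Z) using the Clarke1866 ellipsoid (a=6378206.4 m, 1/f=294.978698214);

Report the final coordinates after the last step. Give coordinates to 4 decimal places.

start: φ=-37.193937°, λ=-157.071620°, h=2395.071 m
→ ECEF (a=6378206.400, f=1/294.978698214): X=-4686971.2740, Y=-1982590.5761, Z=-3835815.2581

X=-4686971.2740 m, Y=-1982590.5761 m, Z=-3835815.2581 m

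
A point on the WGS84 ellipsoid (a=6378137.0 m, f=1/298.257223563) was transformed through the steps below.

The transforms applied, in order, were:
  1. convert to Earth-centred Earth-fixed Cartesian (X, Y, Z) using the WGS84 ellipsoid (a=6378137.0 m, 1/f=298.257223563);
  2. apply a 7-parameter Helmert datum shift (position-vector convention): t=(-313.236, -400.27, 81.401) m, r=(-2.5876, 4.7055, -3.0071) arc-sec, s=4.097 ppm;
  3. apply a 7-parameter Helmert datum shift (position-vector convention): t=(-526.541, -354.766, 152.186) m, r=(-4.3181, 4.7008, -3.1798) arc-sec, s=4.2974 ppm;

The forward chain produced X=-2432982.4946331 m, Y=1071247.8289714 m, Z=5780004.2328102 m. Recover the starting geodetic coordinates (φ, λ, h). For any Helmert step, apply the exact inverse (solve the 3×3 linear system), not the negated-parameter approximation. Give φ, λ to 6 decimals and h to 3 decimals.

start: X=-2432982.4946, Y=1071247.8290, Z=5780004.2328 m
→ Helmert⁻¹: X=-2432593.7401, Y=1071439.4903, Z=5779794.1998
→ Helmert⁻¹: X=-2432418.0142, Y=1071727.4013, Z=5779647.0737
→ geod (Bowring, a=6378137.000): φ=65.44808400°, λ=156.22163100°, h=1100.1480 m

φ=65.448084°, λ=156.221631°, h=1100.148 m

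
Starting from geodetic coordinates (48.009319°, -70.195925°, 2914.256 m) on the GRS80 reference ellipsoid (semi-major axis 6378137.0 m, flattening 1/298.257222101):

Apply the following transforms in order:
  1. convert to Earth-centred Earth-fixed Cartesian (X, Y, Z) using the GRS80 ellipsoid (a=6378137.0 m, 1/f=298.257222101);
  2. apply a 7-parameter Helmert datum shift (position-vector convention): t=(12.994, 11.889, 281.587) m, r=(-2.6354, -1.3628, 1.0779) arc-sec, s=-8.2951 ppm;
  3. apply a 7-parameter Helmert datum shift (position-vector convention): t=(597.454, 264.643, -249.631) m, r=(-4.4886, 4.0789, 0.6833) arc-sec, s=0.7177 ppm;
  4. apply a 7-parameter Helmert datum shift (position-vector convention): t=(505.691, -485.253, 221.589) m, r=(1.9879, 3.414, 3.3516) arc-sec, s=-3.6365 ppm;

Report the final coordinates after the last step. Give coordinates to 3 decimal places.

start: φ=48.009319°, λ=-70.195925°, h=2914.256 m
→ ECEF (a=6378137.000, f=1/298.257222101): X=1449033.5187, Y=-4023947.4462, Z=4719735.6408
→ Helmert 7p (PV): X=1449024.3378, Y=-4023834.3033, Z=4720039.0636
→ Helmert 7p (PV): X=1449729.5008, Y=-4023465.0335, Z=4719851.7297
→ Helmert 7p (PV): X=1450373.4175, Y=-4023957.5865, Z=4719993.3833

X=1450373.417 m, Y=-4023957.586 m, Z=4719993.383 m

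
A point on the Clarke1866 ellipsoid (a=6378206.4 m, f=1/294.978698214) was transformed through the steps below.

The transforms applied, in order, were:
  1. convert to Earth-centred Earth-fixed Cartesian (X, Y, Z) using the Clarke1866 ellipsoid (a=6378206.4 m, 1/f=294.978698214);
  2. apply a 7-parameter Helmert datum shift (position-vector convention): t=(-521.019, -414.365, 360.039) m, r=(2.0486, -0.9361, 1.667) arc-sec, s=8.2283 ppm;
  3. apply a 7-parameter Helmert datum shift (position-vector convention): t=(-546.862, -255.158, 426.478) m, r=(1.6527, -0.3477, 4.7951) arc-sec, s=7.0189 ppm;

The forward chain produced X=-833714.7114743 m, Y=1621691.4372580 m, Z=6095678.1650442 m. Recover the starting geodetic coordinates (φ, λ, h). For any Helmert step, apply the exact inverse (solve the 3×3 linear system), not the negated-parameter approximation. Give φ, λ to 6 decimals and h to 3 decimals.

φ=73.448879°, λ=117.163901°, h=3394.846 m

start: X=-833714.7115, Y=1621691.4373, Z=6095678.1650 m
→ Helmert⁻¹: X=-833114.0197, Y=1622003.4166, Z=6095197.3134
→ Helmert⁻¹: X=-832545.3772, Y=1622471.6931, Z=6094774.7889
→ geod (Bowring, a=6378206.400): φ=73.44887900°, λ=117.16390100°, h=3394.8460 m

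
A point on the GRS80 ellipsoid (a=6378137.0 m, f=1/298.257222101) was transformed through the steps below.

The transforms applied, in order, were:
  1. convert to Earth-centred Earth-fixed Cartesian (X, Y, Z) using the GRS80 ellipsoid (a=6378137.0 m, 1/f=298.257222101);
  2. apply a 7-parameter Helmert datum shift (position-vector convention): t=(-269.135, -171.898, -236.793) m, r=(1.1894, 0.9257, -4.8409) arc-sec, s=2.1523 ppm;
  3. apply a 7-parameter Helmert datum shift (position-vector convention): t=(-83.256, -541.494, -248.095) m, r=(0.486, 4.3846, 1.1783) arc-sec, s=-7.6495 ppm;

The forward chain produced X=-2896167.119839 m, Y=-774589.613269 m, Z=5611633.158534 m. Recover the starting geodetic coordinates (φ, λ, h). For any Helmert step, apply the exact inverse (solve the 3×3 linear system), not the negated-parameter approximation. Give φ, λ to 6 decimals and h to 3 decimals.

start: X=-2896167.1198, Y=-774589.6133, Z=5611633.1585 m
→ Helmert⁻¹: X=-2896229.7315, Y=-774024.2729, Z=5611864.4401
→ Helmert⁻¹: X=-2895961.3875, Y=-773886.3143, Z=5612080.6199
→ geod (Bowring, a=6378137.000): φ=62.05159200°, λ=-165.03848000°, h=982.9910 m

φ=62.051592°, λ=-165.038480°, h=982.991 m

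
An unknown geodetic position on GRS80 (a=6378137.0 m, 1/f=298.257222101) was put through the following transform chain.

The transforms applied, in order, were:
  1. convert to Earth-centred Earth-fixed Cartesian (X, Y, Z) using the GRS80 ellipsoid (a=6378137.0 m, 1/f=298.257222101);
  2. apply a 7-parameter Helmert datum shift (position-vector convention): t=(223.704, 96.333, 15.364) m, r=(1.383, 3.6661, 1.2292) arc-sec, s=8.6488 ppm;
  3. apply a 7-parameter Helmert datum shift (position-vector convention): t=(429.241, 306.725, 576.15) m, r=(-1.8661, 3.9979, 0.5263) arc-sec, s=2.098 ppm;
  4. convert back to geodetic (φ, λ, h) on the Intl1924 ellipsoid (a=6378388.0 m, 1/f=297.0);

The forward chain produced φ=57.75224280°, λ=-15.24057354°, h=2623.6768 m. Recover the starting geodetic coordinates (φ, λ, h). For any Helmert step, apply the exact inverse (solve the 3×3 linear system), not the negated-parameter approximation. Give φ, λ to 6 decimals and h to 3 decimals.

φ=57.754661°, λ=-15.251558°, h=1961.806 m

start: φ=57.752243°, λ=-15.240574°, h=2623.677 m
→ ECEF (a=6378388.000, f=1/297.0): X=3292968.4449, Y=-897184.2308, Z=5373396.5121
→ Helmert⁻¹: X=3292425.8672, Y=-897546.0826, Z=5372864.7847
→ Helmert⁻¹: X=3292072.8446, Y=-897618.2457, Z=5372867.4834
→ geod (Bowring, a=6378137.000): φ=57.75466100°, λ=-15.25155800°, h=1961.8060 m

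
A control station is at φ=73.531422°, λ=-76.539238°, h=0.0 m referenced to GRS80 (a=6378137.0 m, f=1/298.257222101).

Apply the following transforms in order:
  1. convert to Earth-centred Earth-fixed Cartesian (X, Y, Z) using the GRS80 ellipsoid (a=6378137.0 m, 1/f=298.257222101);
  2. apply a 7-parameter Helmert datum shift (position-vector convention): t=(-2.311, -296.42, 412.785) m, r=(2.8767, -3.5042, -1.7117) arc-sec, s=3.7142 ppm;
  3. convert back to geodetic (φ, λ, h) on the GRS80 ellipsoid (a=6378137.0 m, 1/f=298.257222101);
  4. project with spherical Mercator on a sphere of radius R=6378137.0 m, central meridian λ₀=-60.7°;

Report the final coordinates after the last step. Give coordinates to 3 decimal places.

E=-1763942.915 m, N=12328176.484 m

start: φ=73.531422°, λ=-76.539238°, h=0.000 m
→ ECEF (a=6378137.000, f=1/298.257222101): X=422198.1132, Y=-1763902.4273, Z=6094318.5687
→ Helmert 7p (PV): X=422079.1966, Y=-1764293.8979, Z=6094736.5613
→ geod (Bowring, a=6378137.000): φ=73.52945028°, λ=-76.54576881°, h=500.9336 m
→ merc (R=6378137.0, λ₀=-60.7°): E=-1763942.9149, N=12328176.4838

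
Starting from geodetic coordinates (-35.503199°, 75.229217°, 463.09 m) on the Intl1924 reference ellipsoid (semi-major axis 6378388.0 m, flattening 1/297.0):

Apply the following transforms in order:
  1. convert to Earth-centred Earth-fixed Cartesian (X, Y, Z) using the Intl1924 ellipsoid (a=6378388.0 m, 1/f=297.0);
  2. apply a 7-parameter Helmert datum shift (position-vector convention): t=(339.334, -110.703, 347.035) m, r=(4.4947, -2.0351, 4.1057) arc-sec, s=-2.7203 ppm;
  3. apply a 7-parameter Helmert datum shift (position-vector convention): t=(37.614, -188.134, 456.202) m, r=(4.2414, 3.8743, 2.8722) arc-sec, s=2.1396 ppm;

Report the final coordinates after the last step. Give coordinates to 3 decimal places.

start: φ=-35.503199°, λ=75.229217°, h=463.090 m
→ ECEF (a=6378388.000, f=1/297.0): X=1325451.0808, Y=5027009.1012, Z=-3683783.5211
→ Helmert 7p (PV): X=1325723.0926, Y=5026991.3790, Z=-3683303.8448
→ Helmert 7p (PV): X=1325624.3589, Y=5026908.2008, Z=-3682777.0552

X=1325624.359 m, Y=5026908.201 m, Z=-3682777.055 m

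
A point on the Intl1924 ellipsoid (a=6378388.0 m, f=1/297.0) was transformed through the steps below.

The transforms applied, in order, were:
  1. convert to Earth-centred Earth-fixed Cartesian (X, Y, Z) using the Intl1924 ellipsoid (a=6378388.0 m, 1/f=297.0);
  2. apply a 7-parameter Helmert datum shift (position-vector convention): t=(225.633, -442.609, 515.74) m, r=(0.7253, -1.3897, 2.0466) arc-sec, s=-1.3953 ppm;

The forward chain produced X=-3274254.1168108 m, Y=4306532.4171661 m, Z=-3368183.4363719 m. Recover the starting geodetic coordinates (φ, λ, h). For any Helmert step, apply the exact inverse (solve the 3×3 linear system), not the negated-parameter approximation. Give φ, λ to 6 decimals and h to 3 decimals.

start: X=-3274254.1168, Y=4306532.4172, Z=-3368183.4364 m
→ Helmert⁻¹: X=-3274464.2802, Y=4307001.6800, Z=-3368696.9601
→ geod (Bowring, a=6378388.000): φ=-32.08144100°, λ=127.24447100°, h=1054.9400 m

φ=-32.081441°, λ=127.244471°, h=1054.940 m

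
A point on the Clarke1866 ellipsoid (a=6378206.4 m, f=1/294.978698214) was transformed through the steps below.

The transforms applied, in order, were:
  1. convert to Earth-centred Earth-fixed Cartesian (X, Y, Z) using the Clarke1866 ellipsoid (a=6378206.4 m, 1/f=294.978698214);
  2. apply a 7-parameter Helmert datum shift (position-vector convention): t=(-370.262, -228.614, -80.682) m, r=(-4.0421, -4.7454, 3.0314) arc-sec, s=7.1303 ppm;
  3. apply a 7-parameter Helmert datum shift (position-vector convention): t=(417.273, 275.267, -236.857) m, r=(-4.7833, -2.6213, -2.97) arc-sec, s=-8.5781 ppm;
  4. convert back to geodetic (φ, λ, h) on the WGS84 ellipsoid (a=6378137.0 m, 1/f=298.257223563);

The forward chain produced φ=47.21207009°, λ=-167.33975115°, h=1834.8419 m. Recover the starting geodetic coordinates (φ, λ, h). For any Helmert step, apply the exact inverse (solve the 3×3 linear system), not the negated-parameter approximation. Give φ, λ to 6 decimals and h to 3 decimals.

φ=47.217231°, λ=-167.336255°, h=2174.292 m

start: φ=47.212070°, λ=-167.339751°, h=1834.842 m
→ ECEF (a=6378137.000, f=1/298.257223563): X=-4236102.1202, Y=-951559.1050, Z=4659158.4817
→ Helmert⁻¹: X=-4236482.8124, Y=-952011.5915, Z=4659467.0696
→ Helmert⁻¹: X=-4235989.1339, Y=-951805.2486, Z=4659593.3303
→ geod (Bowring, a=6378206.400): φ=47.21723100°, λ=-167.33625500°, h=2174.2920 m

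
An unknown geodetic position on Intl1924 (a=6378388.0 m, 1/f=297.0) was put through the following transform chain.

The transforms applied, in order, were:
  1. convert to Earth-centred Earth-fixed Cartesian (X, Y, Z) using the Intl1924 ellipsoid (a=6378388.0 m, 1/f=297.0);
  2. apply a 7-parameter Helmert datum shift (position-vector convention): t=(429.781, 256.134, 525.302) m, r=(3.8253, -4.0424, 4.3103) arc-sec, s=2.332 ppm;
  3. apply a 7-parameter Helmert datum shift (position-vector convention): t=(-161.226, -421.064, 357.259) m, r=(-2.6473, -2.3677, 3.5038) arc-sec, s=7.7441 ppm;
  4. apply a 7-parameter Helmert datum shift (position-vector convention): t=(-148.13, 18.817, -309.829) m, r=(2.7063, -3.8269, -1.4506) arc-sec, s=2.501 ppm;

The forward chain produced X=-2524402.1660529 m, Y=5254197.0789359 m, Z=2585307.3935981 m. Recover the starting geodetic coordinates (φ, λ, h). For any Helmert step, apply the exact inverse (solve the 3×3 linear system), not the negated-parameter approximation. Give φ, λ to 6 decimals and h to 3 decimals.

start: X=-2524402.1661, Y=5254197.0789, Z=2585307.3936 m
→ Helmert⁻¹: X=-2524236.7027, Y=5254181.2933, Z=2585588.6514
→ Helmert⁻¹: X=-2523936.9947, Y=5254571.3583, Z=2585307.7841
→ Helmert⁻¹: X=-2524200.4323, Y=5254403.6545, Z=2584728.4780
→ geod (Bowring, a=6378388.000): φ=24.05625500°, λ=115.65949600°, h=1766.4830 m

φ=24.056255°, λ=115.659496°, h=1766.483 m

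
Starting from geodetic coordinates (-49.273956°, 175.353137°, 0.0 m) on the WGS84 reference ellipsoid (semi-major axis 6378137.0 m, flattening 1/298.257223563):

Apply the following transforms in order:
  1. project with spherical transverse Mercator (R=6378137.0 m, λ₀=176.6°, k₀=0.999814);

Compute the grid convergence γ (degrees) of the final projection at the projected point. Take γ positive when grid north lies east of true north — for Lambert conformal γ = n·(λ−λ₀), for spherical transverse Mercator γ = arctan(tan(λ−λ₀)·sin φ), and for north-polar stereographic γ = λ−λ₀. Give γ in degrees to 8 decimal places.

start: φ=-49.273956°, λ=175.353137°, h=0.000 m
→ into tm (λ₀=176.6°): φ=-49.27395600°, λ−λ₀=-1.24686300°
convergence γ = 0.94498347°

0.94498347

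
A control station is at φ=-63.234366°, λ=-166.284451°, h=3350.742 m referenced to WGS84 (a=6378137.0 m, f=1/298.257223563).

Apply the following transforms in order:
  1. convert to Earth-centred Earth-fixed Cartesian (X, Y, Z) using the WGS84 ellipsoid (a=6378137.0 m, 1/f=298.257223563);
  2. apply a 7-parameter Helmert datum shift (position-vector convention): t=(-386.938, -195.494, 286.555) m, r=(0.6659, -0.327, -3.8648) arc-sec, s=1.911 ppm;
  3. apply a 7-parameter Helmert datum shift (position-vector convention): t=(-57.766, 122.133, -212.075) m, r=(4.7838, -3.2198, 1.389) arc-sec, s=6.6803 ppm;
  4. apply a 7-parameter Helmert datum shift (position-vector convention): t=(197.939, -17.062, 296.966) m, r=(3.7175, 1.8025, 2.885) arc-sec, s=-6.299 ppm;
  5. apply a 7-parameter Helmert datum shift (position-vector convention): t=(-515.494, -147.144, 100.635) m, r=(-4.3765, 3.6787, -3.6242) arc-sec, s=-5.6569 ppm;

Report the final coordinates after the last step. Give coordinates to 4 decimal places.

start: φ=-63.234366°, λ=-166.284451°, h=3350.742 m
→ ECEF (a=6378137.000, f=1/298.257223563): X=-2799379.8682, Y=-683220.1506, Z=-5674781.9279
→ Helmert 7p (PV): X=-2799775.9609, Y=-683346.1776, Z=-5674512.8611
→ Helmert 7p (PV): X=-2799759.2486, Y=-683115.8564, Z=-5674822.3970
→ Helmert 7p (PV): X=-2799583.7099, Y=-683065.4987, Z=-5674477.5307
→ Helmert 7p (PV): X=-2800196.5716, Y=-683279.9882, Z=-5674280.3728

X=-2800196.5716 m, Y=-683279.9882 m, Z=-5674280.3728 m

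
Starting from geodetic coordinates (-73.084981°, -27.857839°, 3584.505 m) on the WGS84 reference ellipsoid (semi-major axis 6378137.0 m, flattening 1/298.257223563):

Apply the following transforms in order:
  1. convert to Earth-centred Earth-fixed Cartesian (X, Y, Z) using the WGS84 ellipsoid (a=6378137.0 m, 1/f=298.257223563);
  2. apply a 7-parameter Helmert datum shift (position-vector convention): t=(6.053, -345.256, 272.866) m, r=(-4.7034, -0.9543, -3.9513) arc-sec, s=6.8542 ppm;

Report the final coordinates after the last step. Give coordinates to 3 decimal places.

X=1646676.904 m, Y=-870826.006 m, Z=-6083179.010 m

start: φ=-73.084981°, λ=-27.857839°, h=3584.505 m
→ ECEF (a=6378137.000, f=1/298.257223563): X=1646648.0909, Y=-870304.5209, Z=-6083437.6432
→ Helmert 7p (PV): X=1646676.9040, Y=-870826.0062, Z=-6083179.0104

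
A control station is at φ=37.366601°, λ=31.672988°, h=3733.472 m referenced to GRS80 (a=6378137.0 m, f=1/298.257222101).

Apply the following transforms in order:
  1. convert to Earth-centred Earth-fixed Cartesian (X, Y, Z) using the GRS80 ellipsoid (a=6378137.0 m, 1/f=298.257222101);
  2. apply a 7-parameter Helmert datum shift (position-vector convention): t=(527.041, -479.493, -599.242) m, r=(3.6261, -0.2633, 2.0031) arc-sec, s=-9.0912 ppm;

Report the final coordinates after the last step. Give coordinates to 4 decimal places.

start: φ=37.366601°, λ=31.672988°, h=3733.472 m
→ ECEF (a=6378137.000, f=1/298.257222101): X=4321992.2904, Y=2666502.8348, Z=3852073.6012
→ Helmert 7p (PV): X=4322449.2271, Y=2665973.3537, Z=3851491.7325

X=4322449.2271 m, Y=2665973.3537 m, Z=3851491.7325 m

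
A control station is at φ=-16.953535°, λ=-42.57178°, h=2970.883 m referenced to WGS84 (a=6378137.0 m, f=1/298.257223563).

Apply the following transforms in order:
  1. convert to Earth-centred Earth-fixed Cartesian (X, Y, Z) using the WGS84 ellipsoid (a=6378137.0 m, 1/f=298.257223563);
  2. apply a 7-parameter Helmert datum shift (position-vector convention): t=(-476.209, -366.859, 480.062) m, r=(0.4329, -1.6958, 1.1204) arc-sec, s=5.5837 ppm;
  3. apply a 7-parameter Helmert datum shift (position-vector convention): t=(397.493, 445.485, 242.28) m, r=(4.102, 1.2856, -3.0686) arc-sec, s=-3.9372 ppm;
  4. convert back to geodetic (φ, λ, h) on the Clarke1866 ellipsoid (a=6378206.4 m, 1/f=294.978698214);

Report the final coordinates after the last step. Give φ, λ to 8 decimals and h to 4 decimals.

φ=-16.94955462°, λ=-42.57197330°, h=2615.3700 m

start: φ=-16.953535°, λ=-42.571780°, h=2970.883 m
→ ECEF (a=6378137.000, f=1/298.257223563): X=4496299.1850, Y=-4130473.7579, Z=-1848781.5530
→ Helmert 7p (PV): X=4495885.7180, Y=-4130835.3767, Z=-1848283.5165
→ Helmert 7p (PV): X=4496192.5357, Y=-4130403.7560, Z=-1848144.1310
→ geod (Bowring, a=6378206.400): φ=-16.94955462°, λ=-42.57197330°, h=2615.3700 m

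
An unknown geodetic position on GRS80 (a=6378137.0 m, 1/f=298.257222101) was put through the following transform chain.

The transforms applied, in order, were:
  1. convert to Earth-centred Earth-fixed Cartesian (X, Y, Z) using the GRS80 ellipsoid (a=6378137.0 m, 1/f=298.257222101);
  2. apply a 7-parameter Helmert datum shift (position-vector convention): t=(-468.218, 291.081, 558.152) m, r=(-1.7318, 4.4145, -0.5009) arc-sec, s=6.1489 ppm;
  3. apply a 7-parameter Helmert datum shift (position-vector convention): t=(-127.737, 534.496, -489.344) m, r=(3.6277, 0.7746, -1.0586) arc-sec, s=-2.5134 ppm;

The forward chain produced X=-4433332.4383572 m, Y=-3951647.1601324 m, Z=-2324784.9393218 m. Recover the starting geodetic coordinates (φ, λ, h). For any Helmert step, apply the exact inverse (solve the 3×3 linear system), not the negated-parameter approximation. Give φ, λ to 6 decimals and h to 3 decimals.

φ=-21.509908°, λ=-138.277078°, h=2478.730 m

start: X=-4433332.4384, Y=-3951647.1601, Z=-2324784.9393 m
→ Helmert⁻¹: X=-4433186.8315, Y=-3952255.2197, Z=-2324248.5748
→ Helmert⁻¹: X=-4432632.0007, Y=-3952513.2413, Z=-2324920.4849
→ geod (Bowring, a=6378137.000): φ=-21.50990800°, λ=-138.27707800°, h=2478.7300 m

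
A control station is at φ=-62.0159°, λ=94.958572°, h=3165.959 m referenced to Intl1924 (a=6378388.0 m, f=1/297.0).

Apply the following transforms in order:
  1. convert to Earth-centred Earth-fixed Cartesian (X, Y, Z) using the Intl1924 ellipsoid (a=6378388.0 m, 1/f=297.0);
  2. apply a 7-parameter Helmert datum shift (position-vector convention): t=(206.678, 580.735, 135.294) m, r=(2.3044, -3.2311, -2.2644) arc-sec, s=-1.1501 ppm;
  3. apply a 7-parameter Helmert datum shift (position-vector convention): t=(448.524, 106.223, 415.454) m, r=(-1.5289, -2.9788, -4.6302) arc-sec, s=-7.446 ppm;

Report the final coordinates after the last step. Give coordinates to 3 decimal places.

X=-258576.119 m, Y=2991725.408 m, Z=-5611663.458 m

start: φ=-62.015900°, λ=94.958572°, h=3165.959 m
→ ECEF (a=6378388.000, f=1/297.0): X=-259502.5033, Y=2991034.3967, Z=-5612265.8815
→ Helmert 7p (PV): X=-259174.7759, Y=2991677.2410, Z=-5612094.7819
→ Helmert 7p (PV): X=-258576.1187, Y=2991725.4075, Z=-5611663.4582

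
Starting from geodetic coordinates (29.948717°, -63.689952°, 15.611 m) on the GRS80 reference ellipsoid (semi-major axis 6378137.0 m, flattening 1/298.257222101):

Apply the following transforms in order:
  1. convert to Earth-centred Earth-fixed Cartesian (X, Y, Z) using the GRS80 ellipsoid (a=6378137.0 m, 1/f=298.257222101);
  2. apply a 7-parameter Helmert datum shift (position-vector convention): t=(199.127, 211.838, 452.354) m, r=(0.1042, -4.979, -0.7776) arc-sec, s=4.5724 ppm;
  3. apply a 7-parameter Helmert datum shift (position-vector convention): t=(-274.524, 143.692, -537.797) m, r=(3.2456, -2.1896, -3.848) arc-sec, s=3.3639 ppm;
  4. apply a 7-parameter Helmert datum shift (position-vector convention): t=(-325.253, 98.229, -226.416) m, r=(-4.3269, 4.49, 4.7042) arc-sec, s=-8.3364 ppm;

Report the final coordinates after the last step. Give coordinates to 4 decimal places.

start: φ=29.948717°, λ=-63.689952°, h=15.611 m
→ ECEF (a=6378137.000, f=1/298.257222101): X=2451545.2093, Y=-4958135.5423, Z=3165457.0556
→ Helmert 7p (PV): X=2451660.4430, Y=-4957957.2162, Z=3165980.5564
→ Helmert 7p (PV): X=2451268.0635, Y=-4957925.7569, Z=3165401.4208
→ Helmert 7p (PV): X=2451104.3526, Y=-4957663.8907, Z=3165199.2612

X=2451104.3526 m, Y=-4957663.8907 m, Z=3165199.2612 m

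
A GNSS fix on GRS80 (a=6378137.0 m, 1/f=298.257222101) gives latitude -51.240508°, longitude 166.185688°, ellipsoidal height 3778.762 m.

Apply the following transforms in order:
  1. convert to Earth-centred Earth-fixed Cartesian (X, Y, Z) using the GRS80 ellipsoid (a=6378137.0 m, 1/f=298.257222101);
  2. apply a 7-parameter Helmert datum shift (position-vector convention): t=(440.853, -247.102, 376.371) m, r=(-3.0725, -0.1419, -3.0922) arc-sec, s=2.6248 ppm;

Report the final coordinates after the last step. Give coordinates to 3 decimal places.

start: φ=-51.240508°, λ=166.185688°, h=3778.762 m
→ ECEF (a=6378137.000, f=1/298.257222101): X=-3887762.7399, Y=955955.9012, Z=-4953286.0417
→ Helmert 7p (PV): X=-3887314.3528, Y=955695.8078, Z=-4952939.5866

X=-3887314.353 m, Y=955695.808 m, Z=-4952939.587 m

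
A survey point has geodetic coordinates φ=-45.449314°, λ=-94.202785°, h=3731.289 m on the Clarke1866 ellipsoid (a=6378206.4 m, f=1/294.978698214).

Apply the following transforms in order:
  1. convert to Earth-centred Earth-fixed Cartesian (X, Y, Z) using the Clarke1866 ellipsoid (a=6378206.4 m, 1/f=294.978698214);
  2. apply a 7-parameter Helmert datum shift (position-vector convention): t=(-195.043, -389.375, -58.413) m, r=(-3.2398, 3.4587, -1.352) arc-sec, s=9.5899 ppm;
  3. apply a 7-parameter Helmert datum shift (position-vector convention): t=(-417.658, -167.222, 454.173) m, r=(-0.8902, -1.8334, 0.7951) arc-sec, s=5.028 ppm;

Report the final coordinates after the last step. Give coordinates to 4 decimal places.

start: φ=-45.449314°, λ=-94.202785°, h=3731.289 m
→ ECEF (a=6378206.400, f=1/294.978698214): X=-328683.0107, Y=-4472834.3772, Z=-4524974.6329
→ Helmert 7p (PV): X=-328986.4007, Y=-4473335.5663, Z=-4525000.6730
→ Helmert 7p (PV): X=-329348.2481, Y=-4473546.0775, Z=-4524552.8698

X=-329348.2481 m, Y=-4473546.0775 m, Z=-4524552.8698 m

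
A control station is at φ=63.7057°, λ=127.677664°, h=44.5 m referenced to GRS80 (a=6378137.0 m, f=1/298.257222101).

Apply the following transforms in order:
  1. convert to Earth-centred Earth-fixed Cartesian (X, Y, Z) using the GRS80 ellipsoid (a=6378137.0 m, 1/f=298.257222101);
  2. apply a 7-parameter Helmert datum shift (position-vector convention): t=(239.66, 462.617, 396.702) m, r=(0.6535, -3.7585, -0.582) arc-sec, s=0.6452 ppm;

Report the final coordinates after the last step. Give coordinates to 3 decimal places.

X=-1731472.694 m, Y=2242703.356 m, Z=5695673.402 m

start: φ=63.705700°, λ=127.677664°, h=44.500 m
→ ECEF (a=6378137.000, f=1/298.257222101): X=-1731613.7850, Y=2242252.4504, Z=5695297.4747
→ Helmert 7p (PV): X=-1731472.6936, Y=2242703.3559, Z=5695673.4024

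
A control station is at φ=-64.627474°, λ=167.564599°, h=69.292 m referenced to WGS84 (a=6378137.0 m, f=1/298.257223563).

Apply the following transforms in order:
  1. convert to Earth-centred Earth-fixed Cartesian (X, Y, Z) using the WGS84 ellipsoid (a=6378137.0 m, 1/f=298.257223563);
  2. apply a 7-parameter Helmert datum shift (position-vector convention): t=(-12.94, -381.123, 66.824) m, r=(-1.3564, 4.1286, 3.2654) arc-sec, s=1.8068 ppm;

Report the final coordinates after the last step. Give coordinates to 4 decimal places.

start: φ=-64.627474°, λ=167.564599°, h=69.292 m
→ ECEF (a=6378137.000, f=1/298.257223563): X=-2676277.2949, Y=590151.4709, Z=-5740097.6657
→ Helmert 7p (PV): X=-2676419.3073, Y=589691.2987, Z=-5739991.5252

X=-2676419.3073 m, Y=589691.2987 m, Z=-5739991.5252 m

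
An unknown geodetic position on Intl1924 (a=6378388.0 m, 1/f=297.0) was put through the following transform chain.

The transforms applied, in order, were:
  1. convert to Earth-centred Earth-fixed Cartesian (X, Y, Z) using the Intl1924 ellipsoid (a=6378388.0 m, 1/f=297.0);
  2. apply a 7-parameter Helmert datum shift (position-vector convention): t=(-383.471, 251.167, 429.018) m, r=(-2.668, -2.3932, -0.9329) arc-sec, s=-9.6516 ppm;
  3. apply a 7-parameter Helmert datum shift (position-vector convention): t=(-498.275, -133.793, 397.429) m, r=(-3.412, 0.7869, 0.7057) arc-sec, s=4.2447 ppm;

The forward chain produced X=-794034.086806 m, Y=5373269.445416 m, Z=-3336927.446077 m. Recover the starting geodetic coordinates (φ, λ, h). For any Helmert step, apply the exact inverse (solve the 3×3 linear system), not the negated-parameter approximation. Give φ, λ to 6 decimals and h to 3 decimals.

start: X=-794034.0868, Y=5373269.4454, Z=-3336927.4461 m
→ Helmert⁻¹: X=-793501.3277, Y=5373438.3487, Z=-3337224.8498
→ Helmert⁻¹: X=-793188.5388, Y=5373278.6260, Z=-3337607.3764
→ geod (Bowring, a=6378388.000): φ=-31.74289900°, λ=98.39720100°, h=2541.3130 m

φ=-31.742899°, λ=98.397201°, h=2541.313 m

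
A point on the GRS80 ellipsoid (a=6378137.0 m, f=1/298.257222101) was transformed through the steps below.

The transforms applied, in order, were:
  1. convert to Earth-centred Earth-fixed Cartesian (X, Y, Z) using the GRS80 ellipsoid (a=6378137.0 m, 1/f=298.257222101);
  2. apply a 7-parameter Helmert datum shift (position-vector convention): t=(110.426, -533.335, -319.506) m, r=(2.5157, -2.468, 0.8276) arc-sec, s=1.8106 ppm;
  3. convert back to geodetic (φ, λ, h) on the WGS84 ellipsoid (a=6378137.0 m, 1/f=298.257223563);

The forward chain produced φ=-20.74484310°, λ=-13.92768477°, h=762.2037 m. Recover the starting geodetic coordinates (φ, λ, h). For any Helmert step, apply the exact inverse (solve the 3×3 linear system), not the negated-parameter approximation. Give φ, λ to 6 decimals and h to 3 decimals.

φ=-20.743398°, λ=-13.923517°, h=417.353 m

start: φ=-20.744843°, λ=-13.927685°, h=762.204 m
→ ECEF (a=6378137.000, f=1/298.257223563): X=5792390.1936, Y=-1436442.2449, Z=-2245269.0895
→ Helmert⁻¹: X=5792236.6567, Y=-1435956.9314, Z=-2244997.3105
→ geod (Bowring, a=6378137.000): φ=-20.74339800°, λ=-13.92351700°, h=417.3530 m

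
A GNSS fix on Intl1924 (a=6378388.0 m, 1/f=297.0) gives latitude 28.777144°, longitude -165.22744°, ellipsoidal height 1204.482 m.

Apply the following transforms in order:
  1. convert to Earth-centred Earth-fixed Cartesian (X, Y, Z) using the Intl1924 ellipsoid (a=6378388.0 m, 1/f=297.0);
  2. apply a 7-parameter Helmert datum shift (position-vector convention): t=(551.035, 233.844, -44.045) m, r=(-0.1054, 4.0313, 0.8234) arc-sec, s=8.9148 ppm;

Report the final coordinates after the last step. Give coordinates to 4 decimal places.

start: φ=28.777144°, λ=-165.227440°, h=1204.482 m
→ ECEF (a=6378388.000, f=1/297.0): X=-5411090.7347, Y=-1426899.8165, Z=3052897.9010
→ Helmert 7p (PV): X=-5410522.5751, Y=-1426698.7340, Z=3052987.5580

X=-5410522.5751 m, Y=-1426698.7340 m, Z=3052987.5580 m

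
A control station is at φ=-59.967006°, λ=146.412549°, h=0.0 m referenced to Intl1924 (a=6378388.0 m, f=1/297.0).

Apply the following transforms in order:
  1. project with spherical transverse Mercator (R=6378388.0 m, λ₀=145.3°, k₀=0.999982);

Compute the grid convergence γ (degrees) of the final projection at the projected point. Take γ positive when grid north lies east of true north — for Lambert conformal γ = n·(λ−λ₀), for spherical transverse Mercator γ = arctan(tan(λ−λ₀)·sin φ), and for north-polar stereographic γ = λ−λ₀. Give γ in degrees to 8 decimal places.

start: φ=-59.967006°, λ=146.412549°, h=0.000 m
→ into tm (λ₀=145.3°): φ=-59.96700600°, λ−λ₀=1.11254900°
convergence γ = -0.96320553°

-0.96320553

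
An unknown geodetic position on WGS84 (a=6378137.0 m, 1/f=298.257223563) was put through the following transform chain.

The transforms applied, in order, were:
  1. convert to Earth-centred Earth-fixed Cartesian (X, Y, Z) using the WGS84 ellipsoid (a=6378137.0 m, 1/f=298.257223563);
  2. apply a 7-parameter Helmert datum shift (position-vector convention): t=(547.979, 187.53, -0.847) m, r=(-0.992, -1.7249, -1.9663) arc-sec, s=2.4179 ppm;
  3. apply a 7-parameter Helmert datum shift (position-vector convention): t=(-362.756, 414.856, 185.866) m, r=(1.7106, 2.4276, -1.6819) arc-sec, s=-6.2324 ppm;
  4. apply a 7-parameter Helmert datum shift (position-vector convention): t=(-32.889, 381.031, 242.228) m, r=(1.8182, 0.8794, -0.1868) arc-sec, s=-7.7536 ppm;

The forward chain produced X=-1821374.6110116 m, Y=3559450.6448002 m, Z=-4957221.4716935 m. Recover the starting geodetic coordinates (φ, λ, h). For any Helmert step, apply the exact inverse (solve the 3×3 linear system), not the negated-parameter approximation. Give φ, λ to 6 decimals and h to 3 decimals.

start: X=-1821374.6110, Y=3559450.6448, Z=-4957221.4717 m
→ Helmert⁻¹: X=-1821337.9310, Y=3559051.8600, Z=-4957541.2760
→ Helmert⁻¹: X=-1820957.1912, Y=3558603.2186, Z=-4957808.9845
→ Helmert⁻¹: X=-1821576.1475, Y=3558413.5634, Z=-4957763.8033
→ geod (Bowring, a=6378137.000): φ=-51.30780800°, λ=117.10821600°, h=3510.9030 m

φ=-51.307808°, λ=117.108216°, h=3510.903 m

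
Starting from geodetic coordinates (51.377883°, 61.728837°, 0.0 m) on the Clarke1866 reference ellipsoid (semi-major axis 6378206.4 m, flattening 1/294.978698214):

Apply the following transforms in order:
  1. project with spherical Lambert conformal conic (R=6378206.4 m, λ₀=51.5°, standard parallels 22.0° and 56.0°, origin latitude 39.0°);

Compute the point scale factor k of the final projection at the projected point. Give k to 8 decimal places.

0.97747861

start: φ=51.377883°, λ=61.728837°, h=0.000 m
→ into lcc (λ₀=51.5°): φ=51.37788300°, λ−λ₀=10.22883700°
scale k = 0.97747861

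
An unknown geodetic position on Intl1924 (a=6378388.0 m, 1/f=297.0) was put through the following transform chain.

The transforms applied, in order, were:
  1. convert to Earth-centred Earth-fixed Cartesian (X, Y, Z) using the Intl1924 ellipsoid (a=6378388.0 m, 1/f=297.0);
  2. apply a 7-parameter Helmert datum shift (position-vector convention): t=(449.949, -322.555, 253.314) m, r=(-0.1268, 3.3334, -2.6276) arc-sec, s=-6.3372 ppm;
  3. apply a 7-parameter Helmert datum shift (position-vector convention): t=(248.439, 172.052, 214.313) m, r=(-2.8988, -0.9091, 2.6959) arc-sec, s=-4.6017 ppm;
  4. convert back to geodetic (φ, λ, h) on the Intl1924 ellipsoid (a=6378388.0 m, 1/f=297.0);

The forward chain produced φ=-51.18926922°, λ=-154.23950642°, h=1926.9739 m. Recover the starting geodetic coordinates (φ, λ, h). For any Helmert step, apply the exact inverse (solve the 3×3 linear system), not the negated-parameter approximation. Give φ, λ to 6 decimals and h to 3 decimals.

start: φ=-51.189269°, λ=-154.239506°, h=1926.974 m
→ ECEF (a=6378388.000, f=1/297.0): X=-3608819.4501, Y=-1741502.6549, Z=-4948366.6518
→ Helmert⁻¹: X=-3609129.0701, Y=-1741566.0033, Z=-4948612.3053
→ Helmert⁻¹: X=-3609499.7326, Y=-1741297.4219, Z=-4948956.3843
→ geod (Bowring, a=6378388.000): φ=-51.18892500°, λ=-154.24637600°, h=2714.6140 m

φ=-51.188925°, λ=-154.246376°, h=2714.614 m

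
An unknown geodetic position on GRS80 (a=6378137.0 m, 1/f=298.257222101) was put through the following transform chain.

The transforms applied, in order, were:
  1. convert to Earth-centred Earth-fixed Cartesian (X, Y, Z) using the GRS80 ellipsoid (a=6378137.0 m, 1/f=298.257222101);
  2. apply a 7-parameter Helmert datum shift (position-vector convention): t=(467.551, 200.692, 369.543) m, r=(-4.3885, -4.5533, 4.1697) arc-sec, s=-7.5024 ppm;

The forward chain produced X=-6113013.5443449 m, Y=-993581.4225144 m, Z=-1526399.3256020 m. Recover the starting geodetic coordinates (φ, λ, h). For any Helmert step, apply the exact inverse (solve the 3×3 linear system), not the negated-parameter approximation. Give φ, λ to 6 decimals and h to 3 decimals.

φ=-13.936089°, λ=-170.768501°, h=2269.721 m

start: X=-6113013.5443, Y=-993581.4225, Z=-1526399.3256 m
→ Helmert⁻¹: X=-6113580.7492, Y=-993633.5012, Z=-1526666.5063
→ geod (Bowring, a=6378137.000): φ=-13.93608900°, λ=-170.76850100°, h=2269.7210 m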